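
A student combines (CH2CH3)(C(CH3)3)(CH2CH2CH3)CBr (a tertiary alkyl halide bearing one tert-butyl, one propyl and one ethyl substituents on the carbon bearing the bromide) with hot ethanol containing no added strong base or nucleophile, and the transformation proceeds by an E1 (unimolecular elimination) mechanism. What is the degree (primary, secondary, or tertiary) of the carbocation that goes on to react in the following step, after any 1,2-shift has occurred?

tertiary

Step 1: Rate-determining heterolysis of the C–Br bond gives Br⁻ and a tertiary carbocation.
No single 1,2-shift to an adjacent carbon would give a more-substituted cation, so no rearrangement occurs.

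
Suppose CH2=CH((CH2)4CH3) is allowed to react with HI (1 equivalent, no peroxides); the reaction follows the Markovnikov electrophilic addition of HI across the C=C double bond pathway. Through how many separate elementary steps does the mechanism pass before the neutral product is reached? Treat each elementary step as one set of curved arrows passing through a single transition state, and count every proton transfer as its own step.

2

Step 1: Electrophilic addition begins with the π(C=C) electrons forming a bond to the proton of HI. Following Markovnikov's rule, the resulting cation is secondary. The H–I bond breaks heterolytically, releasing I⁻.
(No 1,2-shift: no single shift to an adjacent carbon would give a more stable cation.)
Step 2: I⁻ captures the cation: a lone pair on I⁻ fills the empty p orbital, producing the alkyl halide product.
Total: 2 elementary steps.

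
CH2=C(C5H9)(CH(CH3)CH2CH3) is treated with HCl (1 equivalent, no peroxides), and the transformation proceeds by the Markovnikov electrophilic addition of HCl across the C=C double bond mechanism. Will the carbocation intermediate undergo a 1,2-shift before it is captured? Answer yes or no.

The first-formed carbocation is tertiary.
No single 1,2-shift to an adjacent carbon would produce a more-substituted cation than the one already present, so no rearrangement occurs.

no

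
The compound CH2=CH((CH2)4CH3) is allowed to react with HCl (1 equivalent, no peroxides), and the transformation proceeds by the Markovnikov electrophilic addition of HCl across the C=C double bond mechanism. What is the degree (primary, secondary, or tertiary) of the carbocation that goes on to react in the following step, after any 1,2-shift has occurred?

secondary

Step 1: The π electrons of the C=C bond attack a proton of HCl; Markovnikov addition places the new C–H on the less-substituted alkene carbon, so the positive charge ends up on the more-substituted carbon — a secondary carbocation. The H–Cl bond breaks heterolytically, releasing Cl⁻.
No single 1,2-shift to an adjacent carbon would give a more-substituted cation, so no rearrangement occurs.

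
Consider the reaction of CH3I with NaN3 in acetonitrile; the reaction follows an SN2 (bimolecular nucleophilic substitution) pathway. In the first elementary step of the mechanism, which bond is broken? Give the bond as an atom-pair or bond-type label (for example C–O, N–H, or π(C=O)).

Step 1: N3⁻ attacks the back face of the α-carbon while I⁻ departs with the C–I bonding pair — a single concerted displacement through a pentacoordinate transition state.
The bond broken in this step is the C–I bond.

C–I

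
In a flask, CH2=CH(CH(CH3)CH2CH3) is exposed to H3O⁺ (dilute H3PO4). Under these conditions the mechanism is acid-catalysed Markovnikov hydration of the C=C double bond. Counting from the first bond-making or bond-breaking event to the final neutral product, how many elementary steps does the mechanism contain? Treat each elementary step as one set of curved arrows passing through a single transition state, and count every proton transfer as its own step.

4

Step 1: Electrophilic addition begins with the π(C=C) electrons forming a bond to the proton of H3O⁺. Following Markovnikov's rule, the resulting cation is secondary. H2O is released.
Step 2: A hydride (H with its bonding pair) migrates from the adjacent sec-butyl carbon to the cationic centre — a 1,2-hydride shift — upgrading the secondary cation to a tertiary one.
Step 3: Nucleophilic capture of the cation by H2O produces the protonated alcohol (an oxonium ion).
Step 4: Deprotonation of the oxonium ion by a water molecule delivers the neutral alcohol and regenerates the acid catalyst.
Total: 4 elementary steps.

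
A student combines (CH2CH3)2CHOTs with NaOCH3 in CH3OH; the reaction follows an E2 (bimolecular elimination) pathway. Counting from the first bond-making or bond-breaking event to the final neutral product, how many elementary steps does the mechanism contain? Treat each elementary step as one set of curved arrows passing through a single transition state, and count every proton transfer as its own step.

Step 1: In one step, CH3O⁻ pulls off a β-proton, the C–O bond cleaves, and a C=C double bond forms between the α- and β-carbons (E2, anti elimination).
Total: 1 elementary step.

1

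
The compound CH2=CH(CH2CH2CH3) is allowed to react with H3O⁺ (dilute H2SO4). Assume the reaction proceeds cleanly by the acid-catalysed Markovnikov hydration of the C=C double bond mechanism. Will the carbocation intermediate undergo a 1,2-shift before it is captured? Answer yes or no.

The first-formed carbocation is secondary.
No single 1,2-shift to an adjacent carbon would produce a more-substituted cation than the one already present, so no rearrangement occurs.

no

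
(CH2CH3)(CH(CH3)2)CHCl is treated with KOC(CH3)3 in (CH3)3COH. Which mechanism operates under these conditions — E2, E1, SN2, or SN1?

E2

Conditions: a strong/bulky base with a secondary substrate bearing a β-hydrogen.
These conditions are the textbook signature of the E2 pathway.
A strong (often hindered) base removes a β-H in concert with loss of the leaving group — bimolecular elimination.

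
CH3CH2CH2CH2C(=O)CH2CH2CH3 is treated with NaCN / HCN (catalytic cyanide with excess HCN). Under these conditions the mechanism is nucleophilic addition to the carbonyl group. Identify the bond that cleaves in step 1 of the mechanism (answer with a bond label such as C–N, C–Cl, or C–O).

Step 1: Nucleophilic addition: CN⁻ adds to the carbonyl carbon, pushing the π(C=O) electron pair onto oxygen and giving a tetrahedral alkoxide.
The bond broken in this step is the π(C=O) bond.

π(C=O)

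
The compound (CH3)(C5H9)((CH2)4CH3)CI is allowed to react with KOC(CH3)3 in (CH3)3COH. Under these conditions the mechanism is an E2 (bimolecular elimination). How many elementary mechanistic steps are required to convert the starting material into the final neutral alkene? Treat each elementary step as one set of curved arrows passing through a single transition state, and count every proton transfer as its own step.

1

Step 1: The strong base (CH3)3CO⁻ removes a β-hydrogen; in the same concerted event the electrons of the breaking C–H bond form the new π(C=C) bond and the C–I σ-bond breaks, expelling I⁻. Anti-periplanar geometry; one transition state.
Total: 1 elementary step.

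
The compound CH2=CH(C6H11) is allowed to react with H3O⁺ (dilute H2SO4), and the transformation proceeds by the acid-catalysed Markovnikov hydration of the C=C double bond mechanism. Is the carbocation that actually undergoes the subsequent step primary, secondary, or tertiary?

Step 1: Electrophilic addition begins with the π(C=C) electrons forming a bond to the proton of H3O⁺. Following Markovnikov's rule, the resulting cation is secondary. H2O is released.
Step 2: Carbocation rearrangement: a 1,2-hydride shift from the adjacent cyclohexyl carbon converts the initially-formed secondary cation into the more stable tertiary cation.
The cation rearranges from secondary to tertiary via a 1,2-hydride shift from the adjacent cyclohexyl carbon; the tertiary cation is what reacts next.

tertiary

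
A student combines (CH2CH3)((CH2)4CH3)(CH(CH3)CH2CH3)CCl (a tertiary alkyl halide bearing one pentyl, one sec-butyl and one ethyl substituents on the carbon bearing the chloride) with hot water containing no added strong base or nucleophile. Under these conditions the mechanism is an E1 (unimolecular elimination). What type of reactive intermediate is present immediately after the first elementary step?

Step 1: Rate-determining heterolysis of the C–Cl bond gives Cl⁻ and a tertiary carbocation.
After step 1 the species present is a tertiary carbocation.

tertiary carbocation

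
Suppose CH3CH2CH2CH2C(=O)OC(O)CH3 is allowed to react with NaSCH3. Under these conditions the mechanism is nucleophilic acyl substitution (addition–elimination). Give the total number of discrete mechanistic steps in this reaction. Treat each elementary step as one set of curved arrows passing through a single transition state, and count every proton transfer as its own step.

2

Step 1: CH3S⁻ adds to the carbonyl carbon; the C=O π electrons shift onto oxygen and a tetrahedral alkoxide intermediate forms.
Step 2: An oxygen lone pair re-forms the C=O π bond as the C–O σ-bond breaks; CH3CO2⁻ is expelled.
Total: 2 elementary steps.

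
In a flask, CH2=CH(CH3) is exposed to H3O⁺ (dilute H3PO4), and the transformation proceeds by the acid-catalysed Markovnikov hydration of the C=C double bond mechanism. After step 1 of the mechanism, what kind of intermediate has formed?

secondary carbocation

Step 1: The π electrons of the C=C bond attack a proton of H3O⁺; Markovnikov addition places the new C–H on the less-substituted alkene carbon, so the positive charge ends up on the more-substituted carbon — a secondary carbocation. H2O is released.
After step 1 the species present is a secondary carbocation.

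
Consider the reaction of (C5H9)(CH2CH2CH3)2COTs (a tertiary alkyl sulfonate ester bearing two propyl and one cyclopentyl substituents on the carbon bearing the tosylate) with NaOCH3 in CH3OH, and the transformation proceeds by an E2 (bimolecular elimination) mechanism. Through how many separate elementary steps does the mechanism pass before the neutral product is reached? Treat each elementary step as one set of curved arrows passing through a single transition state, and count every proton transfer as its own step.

Step 1: In one step, CH3O⁻ pulls off a β-proton, the C–O bond cleaves, and a C=C double bond forms between the α- and β-carbons (E2, anti elimination).
Total: 1 elementary step.

1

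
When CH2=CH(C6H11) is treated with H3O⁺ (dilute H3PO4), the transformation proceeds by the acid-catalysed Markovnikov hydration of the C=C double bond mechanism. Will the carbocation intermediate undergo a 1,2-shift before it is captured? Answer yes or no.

yes

The first-formed carbocation is secondary.
The adjacent cyclohexyl carbon already bears 2 other carbon substituents and has a hydrogen to migrate; after a 1,2-hydride shift from that carbon the positive charge sits on a tertiary centre.
Tertiary is more stable than secondary, so the shift occurs.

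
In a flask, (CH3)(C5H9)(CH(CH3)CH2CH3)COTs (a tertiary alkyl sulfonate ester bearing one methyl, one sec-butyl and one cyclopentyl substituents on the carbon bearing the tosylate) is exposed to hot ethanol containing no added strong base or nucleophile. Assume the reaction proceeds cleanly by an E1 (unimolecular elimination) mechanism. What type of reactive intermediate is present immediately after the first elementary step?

tertiary carbocation

Step 1: The C–O bond breaks with both electrons going to the tosylate; TsO⁻ leaves and a tertiary carbocation remains.
After step 1 the species present is a tertiary carbocation.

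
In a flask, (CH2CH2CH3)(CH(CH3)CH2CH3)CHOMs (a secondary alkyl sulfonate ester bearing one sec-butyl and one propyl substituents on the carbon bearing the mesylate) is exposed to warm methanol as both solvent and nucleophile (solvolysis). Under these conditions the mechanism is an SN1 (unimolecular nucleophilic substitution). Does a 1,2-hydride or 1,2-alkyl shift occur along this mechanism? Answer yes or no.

The first-formed carbocation is secondary.
The adjacent sec-butyl carbon already bears 2 other carbon substituents and has a hydrogen to migrate; after a 1,2-hydride shift from that carbon the positive charge sits on a tertiary centre.
Tertiary is more stable than secondary, so the shift occurs.

yes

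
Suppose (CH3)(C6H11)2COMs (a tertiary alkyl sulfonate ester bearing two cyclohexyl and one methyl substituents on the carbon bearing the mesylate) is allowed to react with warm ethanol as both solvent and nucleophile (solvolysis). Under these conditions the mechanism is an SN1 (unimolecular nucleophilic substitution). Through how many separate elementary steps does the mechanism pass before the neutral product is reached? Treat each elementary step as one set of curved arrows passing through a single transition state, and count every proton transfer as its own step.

Step 1: Rate-determining heterolysis of the C–O bond gives MsO⁻ and a tertiary carbocation.
(No 1,2-shift: no single shift to an adjacent carbon would give a more stable cation.)
Step 2: CH3CH2OH donates an oxygen lone pair into the empty p orbital of the cation, giving a protonated ether (an oxonium ion).
Step 3: A second solvent molecule removes the proton on oxygen, giving the neutral ether product.
Total: 3 elementary steps.

3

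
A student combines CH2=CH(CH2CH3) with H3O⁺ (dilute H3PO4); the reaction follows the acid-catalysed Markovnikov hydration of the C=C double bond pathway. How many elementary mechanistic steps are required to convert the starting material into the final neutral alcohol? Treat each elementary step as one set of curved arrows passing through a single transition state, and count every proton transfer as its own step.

Step 1: The π electrons of the C=C bond attack a proton of H3O⁺; Markovnikov addition places the new C–H on the less-substituted alkene carbon, so the positive charge ends up on the more-substituted carbon — a secondary carbocation. H2O is released.
(No 1,2-shift: no single shift to an adjacent carbon would give a more stable cation.)
Step 2: Water acts as the nucleophile: an oxygen lone pair bonds to the cationic carbon, giving an oxonium-ion intermediate.
Step 3: Deprotonation of the oxonium ion by a water molecule delivers the neutral alcohol and regenerates the acid catalyst.
Total: 3 elementary steps.

3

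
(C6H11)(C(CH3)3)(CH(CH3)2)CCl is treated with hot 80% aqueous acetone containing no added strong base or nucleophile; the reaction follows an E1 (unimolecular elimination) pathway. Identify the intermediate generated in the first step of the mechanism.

tertiary carbocation

Step 1: Unassisted departure of Cl⁻ (taking the C–Cl bonding pair) generates a tertiary carbocation.
After step 1 the species present is a tertiary carbocation.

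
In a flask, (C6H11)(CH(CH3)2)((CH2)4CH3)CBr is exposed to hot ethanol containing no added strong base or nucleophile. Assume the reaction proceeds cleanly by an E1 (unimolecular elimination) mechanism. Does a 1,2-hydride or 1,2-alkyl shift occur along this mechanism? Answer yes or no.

no

The first-formed carbocation is tertiary.
No single 1,2-shift to an adjacent carbon would produce a more-substituted cation than the one already present, so no rearrangement occurs.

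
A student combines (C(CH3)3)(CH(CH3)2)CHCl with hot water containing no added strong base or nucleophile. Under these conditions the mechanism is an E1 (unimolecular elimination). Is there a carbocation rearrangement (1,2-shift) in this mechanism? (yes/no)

The first-formed carbocation is secondary.
The adjacent isopropyl carbon already bears 2 other carbon substituents and has a hydrogen to migrate; after a 1,2-hydride shift from that carbon the positive charge sits on a tertiary centre.
Tertiary is more stable than secondary, so the shift occurs.

yes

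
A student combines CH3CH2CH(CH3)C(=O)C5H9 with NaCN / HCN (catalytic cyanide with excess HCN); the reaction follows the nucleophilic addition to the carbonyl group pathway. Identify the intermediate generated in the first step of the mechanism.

tetrahedral alkoxide intermediate

Step 1: CN⁻ attacks the sp² carbonyl carbon; the C=O π bond breaks and the electrons end up as a lone pair on the alkoxide oxygen of the tetrahedral intermediate.
After step 1 the species present is a tetrahedral alkoxide intermediate.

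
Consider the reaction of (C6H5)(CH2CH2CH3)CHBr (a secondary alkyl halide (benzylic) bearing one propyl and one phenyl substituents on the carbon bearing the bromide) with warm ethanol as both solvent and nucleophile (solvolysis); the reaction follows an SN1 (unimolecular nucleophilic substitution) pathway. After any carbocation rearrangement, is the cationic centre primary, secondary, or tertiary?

Step 1: Rate-determining heterolysis of the C–Br bond gives Br⁻ and a secondary carbocation.
No single 1,2-shift to an adjacent carbon would give a more-substituted cation, so no rearrangement occurs.

secondary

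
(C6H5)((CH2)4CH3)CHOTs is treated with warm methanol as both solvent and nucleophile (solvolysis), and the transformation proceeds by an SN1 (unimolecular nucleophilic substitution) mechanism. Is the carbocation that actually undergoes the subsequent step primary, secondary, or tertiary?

Step 1: Ionisation: the C–O σ-bond cleaves heterolytically; both bonding electrons depart with TsO⁻, leaving a secondary carbocation at the α-carbon.
No single 1,2-shift to an adjacent carbon would give a more-substituted cation, so no rearrangement occurs.

secondary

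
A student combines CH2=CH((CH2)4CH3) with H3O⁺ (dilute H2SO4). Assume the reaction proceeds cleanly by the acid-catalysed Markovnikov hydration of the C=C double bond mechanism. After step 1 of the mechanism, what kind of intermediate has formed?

secondary carbocation

Step 1: Protonation of the alkene by H3O⁺: the π bond acts as the nucleophile and picks up H⁺, giving the more stable (Markovnikov) secondary carbocation. H2O is released.
After step 1 the species present is a secondary carbocation.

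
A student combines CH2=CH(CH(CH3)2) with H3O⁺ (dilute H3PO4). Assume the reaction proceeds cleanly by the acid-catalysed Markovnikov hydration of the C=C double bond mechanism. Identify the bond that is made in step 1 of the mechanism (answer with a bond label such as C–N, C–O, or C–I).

Step 1: Protonation of the alkene by H3O⁺: the π bond acts as the nucleophile and picks up H⁺, giving the more stable (Markovnikov) secondary carbocation. H2O is released.
The bond formed in this step is the C–H bond.

C–H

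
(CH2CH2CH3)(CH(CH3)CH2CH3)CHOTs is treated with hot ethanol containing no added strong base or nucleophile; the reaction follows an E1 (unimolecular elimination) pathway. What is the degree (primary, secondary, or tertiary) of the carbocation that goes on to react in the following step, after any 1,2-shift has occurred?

Step 1: Unassisted departure of TsO⁻ (taking the C–O bonding pair) generates a secondary carbocation.
Step 2: A 1,2-hydride shift from the adjacent sec-butyl carbon moves the positive charge from the secondary centre to an adjacent carbon, generating a more stable tertiary carbocation.
The cation rearranges from secondary to tertiary via a 1,2-hydride shift from the adjacent sec-butyl carbon; the tertiary cation is what reacts next.

tertiary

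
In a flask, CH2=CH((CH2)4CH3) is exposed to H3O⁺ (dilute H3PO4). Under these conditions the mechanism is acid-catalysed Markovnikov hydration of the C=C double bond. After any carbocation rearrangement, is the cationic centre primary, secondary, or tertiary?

secondary

Step 1: Electrophilic addition begins with the π(C=C) electrons forming a bond to the proton of H3O⁺. Following Markovnikov's rule, the resulting cation is secondary. H2O is released.
No single 1,2-shift to an adjacent carbon would give a more-substituted cation, so no rearrangement occurs.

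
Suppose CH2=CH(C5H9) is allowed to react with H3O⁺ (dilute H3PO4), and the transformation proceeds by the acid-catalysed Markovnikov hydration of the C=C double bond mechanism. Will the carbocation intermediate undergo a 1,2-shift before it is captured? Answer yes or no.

The first-formed carbocation is secondary.
The adjacent cyclopentyl carbon already bears 2 other carbon substituents and has a hydrogen to migrate; after a 1,2-hydride shift from that carbon the positive charge sits on a tertiary centre.
Tertiary is more stable than secondary, so the shift occurs.

yes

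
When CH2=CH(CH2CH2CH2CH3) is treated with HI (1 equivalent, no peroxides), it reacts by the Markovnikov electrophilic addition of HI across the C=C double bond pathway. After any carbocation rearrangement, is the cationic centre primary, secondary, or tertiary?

secondary

Step 1: Protonation of the alkene by HI: the π bond acts as the nucleophile and picks up H⁺, giving the more stable (Markovnikov) secondary carbocation. The H–I bond breaks heterolytically, releasing I⁻.
No single 1,2-shift to an adjacent carbon would give a more-substituted cation, so no rearrangement occurs.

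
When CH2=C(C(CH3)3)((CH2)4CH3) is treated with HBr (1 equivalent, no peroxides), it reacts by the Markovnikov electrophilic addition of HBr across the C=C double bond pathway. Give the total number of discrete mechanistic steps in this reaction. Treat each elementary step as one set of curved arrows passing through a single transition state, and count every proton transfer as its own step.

Step 1: Electrophilic addition begins with the π(C=C) electrons forming a bond to the proton of HBr. Following Markovnikov's rule, the resulting cation is tertiary. The H–Br bond breaks heterolytically, releasing Br⁻.
(No 1,2-shift: no single shift to an adjacent carbon would give a more stable cation.)
Step 2: Nucleophilic attack by Br⁻ on the carbocation completes the addition, giving R–Br.
Total: 2 elementary steps.

2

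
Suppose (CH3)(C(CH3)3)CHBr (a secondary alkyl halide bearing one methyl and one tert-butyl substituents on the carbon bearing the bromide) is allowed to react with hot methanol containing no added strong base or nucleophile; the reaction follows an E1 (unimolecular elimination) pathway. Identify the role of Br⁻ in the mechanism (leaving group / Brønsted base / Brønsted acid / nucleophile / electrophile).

Step 1: Rate-determining heterolysis of the C–Br bond gives Br⁻ and a secondary carbocation.
Br⁻ departs with both electrons of the breaking σ-bond — that is the definition of a leaving group.

leaving group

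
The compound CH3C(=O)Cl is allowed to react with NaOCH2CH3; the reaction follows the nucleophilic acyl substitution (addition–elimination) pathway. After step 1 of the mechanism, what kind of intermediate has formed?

tetrahedral intermediate

Step 1: Nucleophilic addition of CH3CH2O⁻ to the acyl carbon breaks the π(C=O) bond and yields a tetrahedral, anionic intermediate.
After step 1 the species present is a tetrahedral intermediate.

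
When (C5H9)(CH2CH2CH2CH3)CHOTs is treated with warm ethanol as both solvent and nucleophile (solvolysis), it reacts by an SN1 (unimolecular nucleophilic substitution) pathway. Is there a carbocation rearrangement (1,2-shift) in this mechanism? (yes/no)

yes

The first-formed carbocation is secondary.
The adjacent cyclopentyl carbon already bears 2 other carbon substituents and has a hydrogen to migrate; after a 1,2-hydride shift from that carbon the positive charge sits on a tertiary centre.
Tertiary is more stable than secondary, so the shift occurs.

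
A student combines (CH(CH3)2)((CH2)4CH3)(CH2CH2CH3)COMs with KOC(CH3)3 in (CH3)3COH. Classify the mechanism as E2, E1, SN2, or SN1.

E2

Conditions: a strong/bulky base with a tertiary substrate bearing a β-hydrogen.
These conditions are the textbook signature of the E2 pathway.
A strong (often hindered) base removes a β-H in concert with loss of the leaving group — bimolecular elimination.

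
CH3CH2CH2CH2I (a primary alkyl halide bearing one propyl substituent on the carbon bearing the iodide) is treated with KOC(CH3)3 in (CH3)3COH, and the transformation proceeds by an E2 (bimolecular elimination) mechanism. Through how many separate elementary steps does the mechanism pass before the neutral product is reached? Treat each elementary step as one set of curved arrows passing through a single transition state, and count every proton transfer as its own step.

1

Step 1: The strong base (CH3)3CO⁻ removes a β-hydrogen; in the same concerted event the electrons of the breaking C–H bond form the new π(C=C) bond and the C–I σ-bond breaks, expelling I⁻. Anti-periplanar geometry; one transition state.
Total: 1 elementary step.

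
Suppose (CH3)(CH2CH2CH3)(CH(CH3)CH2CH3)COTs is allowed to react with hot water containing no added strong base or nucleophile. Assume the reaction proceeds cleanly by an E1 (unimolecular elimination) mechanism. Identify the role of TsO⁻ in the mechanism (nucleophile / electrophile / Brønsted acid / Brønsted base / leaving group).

leaving group

Step 1: Unassisted departure of TsO⁻ (taking the C–O bonding pair) generates a tertiary carbocation.
TsO⁻ departs with both electrons of the breaking σ-bond — that is the definition of a leaving group.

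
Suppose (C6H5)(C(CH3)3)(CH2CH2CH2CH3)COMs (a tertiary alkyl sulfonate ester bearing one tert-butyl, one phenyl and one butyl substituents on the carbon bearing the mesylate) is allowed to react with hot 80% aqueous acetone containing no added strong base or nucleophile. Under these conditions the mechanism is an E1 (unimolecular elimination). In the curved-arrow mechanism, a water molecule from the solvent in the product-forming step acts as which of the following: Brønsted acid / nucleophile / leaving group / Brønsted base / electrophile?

Step 2: Loss of a β-proton to a water molecule of the solvent: the C–H bonding pair collapses toward the cationic carbon to form the C=C π bond, yielding the alkene.
A water molecule from the solvent in the product-forming step accepts a proton in a proton-transfer step — a Brønsted base.

Brønsted base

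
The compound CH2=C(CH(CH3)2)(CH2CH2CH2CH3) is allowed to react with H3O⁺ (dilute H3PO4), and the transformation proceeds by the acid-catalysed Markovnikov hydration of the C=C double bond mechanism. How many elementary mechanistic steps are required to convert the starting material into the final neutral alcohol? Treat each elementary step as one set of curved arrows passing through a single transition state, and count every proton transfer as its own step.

3

Step 1: The π electrons of the C=C bond attack a proton of H3O⁺; Markovnikov addition places the new C–H on the less-substituted alkene carbon, so the positive charge ends up on the more-substituted carbon — a tertiary carbocation. H2O is released.
(No 1,2-shift: no single shift to an adjacent carbon would give a more stable cation.)
Step 2: Nucleophilic capture of the cation by H2O produces the protonated alcohol (an oxonium ion).
Step 3: Proton transfer from the O–H of the oxonium ion to H2O completes the catalytic cycle and yields the alcohol.
Total: 3 elementary steps.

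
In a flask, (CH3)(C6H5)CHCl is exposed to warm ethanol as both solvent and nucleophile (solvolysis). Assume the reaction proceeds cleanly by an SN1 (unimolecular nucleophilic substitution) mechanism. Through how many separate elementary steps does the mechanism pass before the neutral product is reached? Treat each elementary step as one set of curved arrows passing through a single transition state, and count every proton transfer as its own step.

Step 1: Rate-determining heterolysis of the C–Cl bond gives Cl⁻ and a secondary carbocation.
(No 1,2-shift: no single shift to an adjacent carbon would give a more stable cation.)
Step 2: CH3CH2OH donates an oxygen lone pair into the empty p orbital of the cation, giving a protonated ether (an oxonium ion).
Step 3: A second solvent molecule removes the proton on oxygen, giving the neutral ether product.
Total: 3 elementary steps.

3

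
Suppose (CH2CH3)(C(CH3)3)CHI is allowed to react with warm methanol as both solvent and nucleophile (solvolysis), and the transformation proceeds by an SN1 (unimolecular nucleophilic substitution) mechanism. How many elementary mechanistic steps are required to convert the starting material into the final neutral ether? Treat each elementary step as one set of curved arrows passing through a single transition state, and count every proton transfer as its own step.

4

Step 1: Unassisted departure of I⁻ (taking the C–I bonding pair) generates a secondary carbocation.
Step 2: Carbocation rearrangement: a 1,2-methyl shift from the adjacent tert-butyl carbon converts the initially-formed secondary cation into the more stable tertiary cation.
Step 3: CH3OH donates an oxygen lone pair into the empty p orbital of the cation, giving a protonated ether (an oxonium ion).
Step 4: A second solvent molecule removes the proton on oxygen, giving the neutral ether product.
Total: 4 elementary steps.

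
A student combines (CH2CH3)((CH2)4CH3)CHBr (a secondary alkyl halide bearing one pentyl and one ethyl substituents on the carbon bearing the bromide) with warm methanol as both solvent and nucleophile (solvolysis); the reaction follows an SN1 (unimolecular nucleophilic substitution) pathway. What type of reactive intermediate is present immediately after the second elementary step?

oxonium ion

Step 1: Ionisation: the C–Br σ-bond cleaves heterolytically; both bonding electrons depart with Br⁻, leaving a secondary carbocation at the α-carbon.
Step 2: Nucleophilic capture: the oxygen of CH3OH bonds to the cationic carbon, producing an oxonium-ion intermediate.
After step 2 the species present is an oxonium ion.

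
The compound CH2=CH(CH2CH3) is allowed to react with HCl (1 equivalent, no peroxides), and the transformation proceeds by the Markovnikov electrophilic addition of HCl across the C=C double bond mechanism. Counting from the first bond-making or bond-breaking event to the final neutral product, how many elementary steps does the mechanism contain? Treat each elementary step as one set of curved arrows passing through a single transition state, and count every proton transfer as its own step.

2

Step 1: Protonation of the alkene by HCl: the π bond acts as the nucleophile and picks up H⁺, giving the more stable (Markovnikov) secondary carbocation. The H–Cl bond breaks heterolytically, releasing Cl⁻.
(No 1,2-shift: no single shift to an adjacent carbon would give a more stable cation.)
Step 2: Cl⁻ captures the cation: a lone pair on Cl⁻ fills the empty p orbital, producing the alkyl halide product.
Total: 2 elementary steps.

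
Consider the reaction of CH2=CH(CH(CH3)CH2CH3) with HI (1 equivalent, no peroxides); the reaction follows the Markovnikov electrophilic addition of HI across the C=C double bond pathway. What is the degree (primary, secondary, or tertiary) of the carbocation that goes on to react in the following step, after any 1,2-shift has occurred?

Step 1: Protonation of the alkene by HI: the π bond acts as the nucleophile and picks up H⁺, giving the more stable (Markovnikov) secondary carbocation. The H–I bond breaks heterolytically, releasing I⁻.
Step 2: A hydride (H with its bonding pair) migrates from the adjacent sec-butyl carbon to the cationic centre — a 1,2-hydride shift — upgrading the secondary cation to a tertiary one.
The cation rearranges from secondary to tertiary via a 1,2-hydride shift from the adjacent sec-butyl carbon; the tertiary cation is what reacts next.

tertiary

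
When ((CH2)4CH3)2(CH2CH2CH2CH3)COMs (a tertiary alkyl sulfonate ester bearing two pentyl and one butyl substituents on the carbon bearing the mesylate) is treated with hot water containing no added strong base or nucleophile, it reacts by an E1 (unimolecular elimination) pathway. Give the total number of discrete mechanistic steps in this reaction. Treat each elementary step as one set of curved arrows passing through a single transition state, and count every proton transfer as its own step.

Step 1: Unassisted departure of MsO⁻ (taking the C–O bonding pair) generates a tertiary carbocation.
(No 1,2-shift: no single shift to an adjacent carbon would give a more stable cation.)
Step 2: A water molecule (solvent) deprotonates a β-carbon; as the C–H bond breaks, those electrons form the new alkene π bond.
Total: 2 elementary steps.

2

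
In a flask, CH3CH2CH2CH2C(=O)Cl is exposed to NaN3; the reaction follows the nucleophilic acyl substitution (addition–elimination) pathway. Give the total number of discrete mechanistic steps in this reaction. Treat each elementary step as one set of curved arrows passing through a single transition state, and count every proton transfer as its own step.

Step 1: A lone pair on the N of N3⁻ attacks the electrophilic acyl carbon; the π(C=O) electrons move onto oxygen, giving a tetrahedral intermediate.
Step 2: An oxygen lone pair re-forms the C=O π bond as the C–Cl σ-bond breaks; Cl⁻ is expelled.
Total: 2 elementary steps.

2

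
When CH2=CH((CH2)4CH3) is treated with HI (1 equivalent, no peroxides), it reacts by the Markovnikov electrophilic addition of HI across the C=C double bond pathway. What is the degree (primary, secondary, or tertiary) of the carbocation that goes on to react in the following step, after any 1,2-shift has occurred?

Step 1: Protonation of the alkene by HI: the π bond acts as the nucleophile and picks up H⁺, giving the more stable (Markovnikov) secondary carbocation. The H–I bond breaks heterolytically, releasing I⁻.
No single 1,2-shift to an adjacent carbon would give a more-substituted cation, so no rearrangement occurs.

secondary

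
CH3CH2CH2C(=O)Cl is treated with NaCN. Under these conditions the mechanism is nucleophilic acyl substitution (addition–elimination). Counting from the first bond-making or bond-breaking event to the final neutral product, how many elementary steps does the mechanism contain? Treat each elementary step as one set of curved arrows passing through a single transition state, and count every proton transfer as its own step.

Step 1: Nucleophilic addition of CN⁻ to the acyl carbon breaks the π(C=O) bond and yields a tetrahedral, anionic intermediate.
Step 2: Collapse of the tetrahedral intermediate: the alkoxide oxygen pushes its lone pair back to re-form C=O while Cl⁻ leaves.
Total: 2 elementary steps.

2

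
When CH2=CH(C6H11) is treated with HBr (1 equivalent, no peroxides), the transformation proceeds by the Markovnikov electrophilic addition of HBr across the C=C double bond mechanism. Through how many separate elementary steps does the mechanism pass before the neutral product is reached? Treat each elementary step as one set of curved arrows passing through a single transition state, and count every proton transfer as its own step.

Step 1: Electrophilic addition begins with the π(C=C) electrons forming a bond to the proton of HBr. Following Markovnikov's rule, the resulting cation is secondary. The H–Br bond breaks heterolytically, releasing Br⁻.
Step 2: A hydride (H with its bonding pair) migrates from the adjacent cyclohexyl carbon to the cationic centre — a 1,2-hydride shift — upgrading the secondary cation to a tertiary one.
Step 3: Nucleophilic attack by Br⁻ on the carbocation completes the addition, giving R–Br.
Total: 3 elementary steps.

3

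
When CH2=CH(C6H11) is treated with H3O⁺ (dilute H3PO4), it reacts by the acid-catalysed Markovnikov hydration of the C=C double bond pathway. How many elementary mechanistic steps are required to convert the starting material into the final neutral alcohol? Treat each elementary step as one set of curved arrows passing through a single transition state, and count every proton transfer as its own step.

Step 1: Electrophilic addition begins with the π(C=C) electrons forming a bond to the proton of H3O⁺. Following Markovnikov's rule, the resulting cation is secondary. H2O is released.
Step 2: A hydride (H with its bonding pair) migrates from the adjacent cyclohexyl carbon to the cationic centre — a 1,2-hydride shift — upgrading the secondary cation to a tertiary one.
Step 3: A lone pair on the oxygen of H2O attacks the carbocation, forming a C–O bond and an oxonium ion (a protonated alcohol).
Step 4: Deprotonation of the oxonium ion by a water molecule delivers the neutral alcohol and regenerates the acid catalyst.
Total: 4 elementary steps.

4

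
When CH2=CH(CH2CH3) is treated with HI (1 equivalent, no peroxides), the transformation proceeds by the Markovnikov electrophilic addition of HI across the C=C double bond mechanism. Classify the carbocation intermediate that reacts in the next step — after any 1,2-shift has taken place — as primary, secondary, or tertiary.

Step 1: The π electrons of the C=C bond attack a proton of HI; Markovnikov addition places the new C–H on the less-substituted alkene carbon, so the positive charge ends up on the more-substituted carbon — a secondary carbocation. The H–I bond breaks heterolytically, releasing I⁻.
No single 1,2-shift to an adjacent carbon would give a more-substituted cation, so no rearrangement occurs.

secondary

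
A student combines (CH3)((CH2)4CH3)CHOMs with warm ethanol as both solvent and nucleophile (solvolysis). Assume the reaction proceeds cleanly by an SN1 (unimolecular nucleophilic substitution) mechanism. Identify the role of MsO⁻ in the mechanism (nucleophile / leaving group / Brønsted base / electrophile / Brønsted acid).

leaving group

Step 1: Unassisted departure of MsO⁻ (taking the C–O bonding pair) generates a secondary carbocation.
MsO⁻ departs with both electrons of the breaking σ-bond — that is the definition of a leaving group.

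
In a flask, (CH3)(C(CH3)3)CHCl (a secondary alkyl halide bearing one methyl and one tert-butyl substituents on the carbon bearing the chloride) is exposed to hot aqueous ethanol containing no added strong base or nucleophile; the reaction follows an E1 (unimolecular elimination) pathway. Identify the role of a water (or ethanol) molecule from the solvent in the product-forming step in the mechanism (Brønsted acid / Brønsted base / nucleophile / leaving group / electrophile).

Step 3: Loss of a β-proton to a water (or ethanol) molecule of the solvent: the C–H bonding pair collapses toward the cationic carbon to form the C=C π bond, yielding the alkene.
A water (or ethanol) molecule from the solvent in the product-forming step accepts a proton in a proton-transfer step — a Brønsted base.

Brønsted base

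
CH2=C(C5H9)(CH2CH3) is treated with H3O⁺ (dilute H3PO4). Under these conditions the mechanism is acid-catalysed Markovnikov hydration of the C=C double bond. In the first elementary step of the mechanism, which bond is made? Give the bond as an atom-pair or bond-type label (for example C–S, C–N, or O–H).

Step 1: Protonation of the alkene by H3O⁺: the π bond acts as the nucleophile and picks up H⁺, giving the more stable (Markovnikov) tertiary carbocation. H2O is released.
The bond formed in this step is the C–H bond.

C–H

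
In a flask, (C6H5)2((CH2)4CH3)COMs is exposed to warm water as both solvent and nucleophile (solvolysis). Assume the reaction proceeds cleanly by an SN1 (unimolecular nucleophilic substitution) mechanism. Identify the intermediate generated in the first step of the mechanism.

tertiary carbocation

Step 1: Rate-determining heterolysis of the C–O bond gives MsO⁻ and a tertiary carbocation.
After step 1 the species present is a tertiary carbocation.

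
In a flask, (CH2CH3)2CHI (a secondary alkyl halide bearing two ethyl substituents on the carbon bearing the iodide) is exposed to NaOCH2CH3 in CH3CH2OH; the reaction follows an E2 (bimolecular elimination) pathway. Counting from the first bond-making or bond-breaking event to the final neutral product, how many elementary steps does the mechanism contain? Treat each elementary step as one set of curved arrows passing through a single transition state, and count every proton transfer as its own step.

1

Step 1: The strong base CH3CH2O⁻ removes a β-hydrogen; in the same concerted event the electrons of the breaking C–H bond form the new π(C=C) bond and the C–I σ-bond breaks, expelling I⁻. Anti-periplanar geometry; one transition state.
Total: 1 elementary step.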